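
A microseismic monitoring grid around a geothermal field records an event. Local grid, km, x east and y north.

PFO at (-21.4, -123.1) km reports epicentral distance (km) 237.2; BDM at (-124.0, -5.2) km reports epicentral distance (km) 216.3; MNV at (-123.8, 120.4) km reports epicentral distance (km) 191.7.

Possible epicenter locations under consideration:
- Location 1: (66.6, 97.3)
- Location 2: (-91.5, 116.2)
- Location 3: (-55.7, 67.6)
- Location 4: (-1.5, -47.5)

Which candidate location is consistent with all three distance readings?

Location 1

For each candidate, compare |candidate − station| to the reported distance:
Location 1: residuals PFO 0.1, BDM 0.1, MNV 0.1 → max 0.1 km
Location 2: residuals PFO 12.2, BDM 90.6, MNV 159.1 → max 159.1 km
Location 3: residuals PFO 43.4, BDM 116.5, MNV 105.5 → max 116.5 km
Location 4: residuals PFO 159.0, BDM 86.7, MNV 16.0 → max 159.0 km
Only Location 1 has all residuals ≈ 0.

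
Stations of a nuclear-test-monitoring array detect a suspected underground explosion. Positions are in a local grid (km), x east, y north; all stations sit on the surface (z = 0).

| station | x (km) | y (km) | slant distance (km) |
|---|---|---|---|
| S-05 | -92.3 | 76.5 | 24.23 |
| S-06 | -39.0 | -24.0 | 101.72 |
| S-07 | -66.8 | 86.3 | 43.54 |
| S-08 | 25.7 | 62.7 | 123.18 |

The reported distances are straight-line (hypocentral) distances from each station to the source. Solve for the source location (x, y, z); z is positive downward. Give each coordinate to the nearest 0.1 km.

Each station gives a sphere (x−x_i)² + (y−y_i)² + z² = d_i² (stations at z=0).
Subtracting the S-05 sphere from S-06 and S-07: z² cancels, leaving linear equations in x and y:
106.6 x − 201.0 y = -22034.41
51.0 x + 19.6 y = -3770.25
Solving: x ≈ -96.407, y ≈ 58.495 km (keep extra digits for the depth step; rounded: -96.4, 58.5).
Then from the S-05 sphere: z² = 24.23² − (x + 92.3)² − (y − 76.5)² with x = -96.407, y = 58.495, so z ≈ 15.686 ≈ 15.7 km.
Check against S-08 (with the unrounded solution): distance 123.18 ≈ 123.18 km. ✓

(-96.4, 58.5, 15.7)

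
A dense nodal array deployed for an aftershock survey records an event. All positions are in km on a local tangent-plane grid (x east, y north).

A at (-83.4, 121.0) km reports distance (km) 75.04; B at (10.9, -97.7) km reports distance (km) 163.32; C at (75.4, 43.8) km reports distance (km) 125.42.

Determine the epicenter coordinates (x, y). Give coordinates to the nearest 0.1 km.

(-49.6, 54.0)

Circle about each station: (x + 83.4)² + (y − 121.0)² = 75.04²; (x − 10.9)² + (y + 97.7)² = 163.32²; (x − 75.4)² + (y − 43.8)² = 125.42².
Subtracting the A equation from the B and C equations removes the quadratic terms:
188.6 x − 437.4 y = -32974.88
317.6 x − 154.4 y = -24092.13
Solving the 2×2 system: x ≈ -49.6, y ≈ 54.0 km.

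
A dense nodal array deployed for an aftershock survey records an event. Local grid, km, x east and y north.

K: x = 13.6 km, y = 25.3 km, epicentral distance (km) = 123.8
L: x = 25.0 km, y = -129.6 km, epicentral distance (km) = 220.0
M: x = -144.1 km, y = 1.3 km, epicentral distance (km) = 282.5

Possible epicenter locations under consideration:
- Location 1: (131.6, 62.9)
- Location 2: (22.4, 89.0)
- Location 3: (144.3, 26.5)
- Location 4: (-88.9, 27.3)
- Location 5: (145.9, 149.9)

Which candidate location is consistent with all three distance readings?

Location 1

For each candidate, compare |candidate − station| to the reported distance:
Location 1: residuals K 0.0, L 0.0, M 0.0 → max 0.0 km
Location 2: residuals K 59.5, L 1.4, M 94.3 → max 94.3 km
Location 3: residuals K 6.9, L 23.5, M 7.0 → max 23.5 km
Location 4: residuals K 21.3, L 26.1, M 221.5 → max 221.5 km
Location 5: residuals K 57.9, L 84.5, M 43.4 → max 84.5 km
Only Location 1 has all residuals ≈ 0.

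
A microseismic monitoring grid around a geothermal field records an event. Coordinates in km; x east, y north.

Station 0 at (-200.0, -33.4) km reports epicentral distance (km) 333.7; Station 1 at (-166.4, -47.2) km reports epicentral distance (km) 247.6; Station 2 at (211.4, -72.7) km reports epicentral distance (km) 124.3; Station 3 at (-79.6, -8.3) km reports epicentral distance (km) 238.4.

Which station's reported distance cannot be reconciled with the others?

Station 1

Solve using three stations at a time. Using Station 0, Station 2, Station 3 (subtract circle equations pairwise → linear system) gives (x, y) ≈ (113.2, -148.2).
Distances from that point to each station vs reported:
  Station 0: calculated 333.6 vs reported 333.7 → residual 0.1 km
  Station 1: calculated 297.3 vs reported 247.6 → residual 49.7 km
  Station 2: calculated 123.9 vs reported 124.3 → residual 0.4 km
  Station 3: calculated 238.2 vs reported 238.4 → residual 0.2 km
Station 0, Station 2, Station 3 are mutually consistent (residuals ≈ 0); Station 1 is off by 49.7 km.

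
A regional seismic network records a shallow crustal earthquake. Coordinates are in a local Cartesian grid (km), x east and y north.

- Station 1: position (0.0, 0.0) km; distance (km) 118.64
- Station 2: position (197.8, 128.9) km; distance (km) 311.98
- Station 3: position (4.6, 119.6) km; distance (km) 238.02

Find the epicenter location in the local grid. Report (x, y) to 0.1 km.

Circle about each station: x² + y² = 118.64²; (x − 197.8)² + (y − 128.9)² = 311.98²; (x − 4.6)² + (y − 119.6)² = 238.02².
Subtracting pairs of circle equations eliminates x²+y² and gives linear equations (the radical axes):
395.6 x + 257.8 y = -27516.02
9.2 x + 239.2 y = -28252.75
Solving the 2×2 system: x ≈ 7.6, y ≈ -118.4 km.

7.6 km east, -118.4 km north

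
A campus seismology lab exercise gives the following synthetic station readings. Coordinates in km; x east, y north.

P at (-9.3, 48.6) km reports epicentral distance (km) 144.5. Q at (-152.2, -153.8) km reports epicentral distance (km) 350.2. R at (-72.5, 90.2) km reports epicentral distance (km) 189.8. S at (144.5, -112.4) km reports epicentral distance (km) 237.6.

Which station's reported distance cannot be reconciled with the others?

Q

Solve using three stations at a time. Using P, R, S (subtract circle equations pairwise → linear system) gives (x, y) ≈ (114.3, 123.2).
Distances from that point to each station vs reported:
  P: calculated 144.4 vs reported 144.5 → residual 0.1 km
  Q: calculated 384.4 vs reported 350.2 → residual 34.2 km
  R: calculated 189.7 vs reported 189.8 → residual 0.1 km
  S: calculated 237.5 vs reported 237.6 → residual 0.1 km
P, R, S are mutually consistent (residuals ≈ 0); Q is off by 34.2 km.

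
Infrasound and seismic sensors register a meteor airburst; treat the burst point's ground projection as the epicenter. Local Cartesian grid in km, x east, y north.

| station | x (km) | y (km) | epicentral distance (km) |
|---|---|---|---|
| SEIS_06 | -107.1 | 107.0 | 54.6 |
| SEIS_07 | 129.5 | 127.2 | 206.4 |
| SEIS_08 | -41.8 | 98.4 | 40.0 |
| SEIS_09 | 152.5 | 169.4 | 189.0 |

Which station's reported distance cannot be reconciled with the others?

Solve using three stations at a time. Using SEIS_06, SEIS_07, SEIS_08 (subtract circle equations pairwise → linear system) gives (x, y) ≈ (-68.4, 68.5).
Distances from that point to each station vs reported:
  SEIS_06: calculated 54.6 vs reported 54.6 → residual 0.0 km
  SEIS_07: calculated 206.4 vs reported 206.4 → residual 0.0 km
  SEIS_08: calculated 40.0 vs reported 40.0 → residual 0.0 km
  SEIS_09: calculated 242.8 vs reported 189.0 → residual 53.8 km
SEIS_06, SEIS_07, SEIS_08 are mutually consistent (residuals ≈ 0); SEIS_09 is off by 53.8 km.

SEIS_09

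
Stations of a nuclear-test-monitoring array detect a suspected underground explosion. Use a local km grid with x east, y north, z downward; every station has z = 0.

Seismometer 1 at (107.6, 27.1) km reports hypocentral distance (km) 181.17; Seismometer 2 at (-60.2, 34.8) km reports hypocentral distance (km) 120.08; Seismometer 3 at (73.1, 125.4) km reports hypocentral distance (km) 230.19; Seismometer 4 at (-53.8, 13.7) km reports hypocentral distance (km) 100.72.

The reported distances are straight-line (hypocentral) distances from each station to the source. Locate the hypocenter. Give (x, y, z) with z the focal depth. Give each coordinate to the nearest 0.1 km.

x ≈ -35.8 km, y ≈ -70.6 km, depth ≈ 52.1 km

Each station gives a sphere (x−x_i)² + (y−y_i)² + z² = d_i² (stations at z=0).
Subtracting the Seismometer 1 sphere from Seismometer 2 and Seismometer 3: z² cancels, leaving linear equations in x and y:
-335.6 x + 15.4 y = 10926.27
-69.0 x + 196.6 y = -11408.27
Solving: x ≈ -35.797, y ≈ -70.591 km (keep extra digits for the depth step; rounded: -35.8, -70.6).
Then from the Seismometer 1 sphere: z² = 181.17² − (x − 107.6)² − (y − 27.1)² with x = -35.797, y = -70.591, so z ≈ 52.118 ≈ 52.1 km.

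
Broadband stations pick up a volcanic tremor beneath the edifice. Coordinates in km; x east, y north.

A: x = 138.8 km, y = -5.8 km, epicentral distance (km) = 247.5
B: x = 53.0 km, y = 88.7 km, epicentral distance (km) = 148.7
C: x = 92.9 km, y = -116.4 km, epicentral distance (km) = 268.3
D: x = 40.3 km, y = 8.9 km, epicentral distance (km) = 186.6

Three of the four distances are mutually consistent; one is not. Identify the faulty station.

Solve using three stations at a time. Using A, B, C (subtract circle equations pairwise → linear system) gives (x, y) ≈ (-95.3, 75.0).
Distances from that point to each station vs reported:
  A: calculated 247.6 vs reported 247.5 → residual 0.1 km
  B: calculated 148.9 vs reported 148.7 → residual 0.2 km
  C: calculated 268.4 vs reported 268.3 → residual 0.1 km
  D: calculated 150.8 vs reported 186.6 → residual 35.8 km
A, B, C are mutually consistent (residuals ≈ 0); D is off by 35.8 km.

D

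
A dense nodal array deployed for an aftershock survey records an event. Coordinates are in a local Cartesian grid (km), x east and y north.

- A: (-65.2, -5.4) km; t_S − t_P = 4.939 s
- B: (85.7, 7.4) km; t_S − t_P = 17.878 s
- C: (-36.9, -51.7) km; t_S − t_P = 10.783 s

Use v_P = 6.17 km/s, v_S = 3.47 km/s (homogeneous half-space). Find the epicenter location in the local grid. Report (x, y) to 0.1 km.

Distance from S−P lag: d = Δt · v_P v_S / (v_P − v_S) = Δt · (6.17·3.47)/(6.17−3.47) ≈ 7.9296·Δt.
So d_A = 39.16, d_B = 141.77, d_C = 85.50 km.
Circle about each station: (x + 65.2)² + (y + 5.4)² = 39.16²; (x − 85.7)² + (y − 7.4)² = 141.77²; (x + 36.9)² + (y + 51.7)² = 85.50².
Subtracting the A equation from the B and C equations removes the quadratic terms:
301.8 x + 25.6 y = -15446.18
56.6 x − 92.6 y = -6022.44
Solving the 2×2 system: x ≈ -53.9, y ≈ 32.1 km.

(-53.9, 32.1)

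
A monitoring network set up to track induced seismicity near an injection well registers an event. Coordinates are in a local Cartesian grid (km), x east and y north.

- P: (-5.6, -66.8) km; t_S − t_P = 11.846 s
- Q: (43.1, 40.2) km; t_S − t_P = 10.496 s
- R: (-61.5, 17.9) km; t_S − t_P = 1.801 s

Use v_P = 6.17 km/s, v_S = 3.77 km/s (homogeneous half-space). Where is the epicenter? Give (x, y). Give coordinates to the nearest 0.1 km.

-58.5 km east, 35.1 km north

Distance from S−P lag: d = Δt · v_P v_S / (v_P − v_S) = Δt · (6.17·3.77)/(6.17−3.77) ≈ 9.6920·Δt.
So d_P = 114.81, d_Q = 101.73, d_R = 17.46 km.
Circle about each station: (x + 5.6)² + (y + 66.8)² = 114.81²; (x − 43.1)² + (y − 40.2)² = 101.73²; (x + 61.5)² + (y − 17.9)² = 17.46².
Subtracting pairs of circle equations eliminates x²+y² and gives linear equations (the radical axes):
97.4 x + 214.0 y = 1812.39
-111.8 x + 169.4 y = 12485.54
Solving the 2×2 system: x ≈ -58.5, y ≈ 35.1 km.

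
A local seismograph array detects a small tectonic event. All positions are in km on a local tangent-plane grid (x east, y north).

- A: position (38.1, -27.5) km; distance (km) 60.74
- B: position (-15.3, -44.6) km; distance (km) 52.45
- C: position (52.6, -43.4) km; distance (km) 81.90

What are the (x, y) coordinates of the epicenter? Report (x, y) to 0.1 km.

x ≈ -11.4 km, y ≈ 7.7 km

Circle about each station: (x − 38.1)² + (y + 27.5)² = 60.74²; (x + 15.3)² + (y + 44.6)² = 52.45²; (x − 52.6)² + (y + 43.4)² = 81.90².
Subtracting pairs of circle equations eliminates x²+y² and gives linear equations (the radical axes):
-106.8 x − 34.2 y = 953.74
29.0 x − 31.8 y = -575.80
Solving the 2×2 system: x ≈ -11.4, y ≈ 7.7 km.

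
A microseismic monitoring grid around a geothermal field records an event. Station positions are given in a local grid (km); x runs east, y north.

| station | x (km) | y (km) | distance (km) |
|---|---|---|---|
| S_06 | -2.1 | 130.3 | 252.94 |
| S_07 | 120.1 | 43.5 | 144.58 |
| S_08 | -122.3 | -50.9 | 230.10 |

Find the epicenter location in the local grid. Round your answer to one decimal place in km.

(102.5, -100.0)

Circle about each station: (x + 2.1)² + (y − 130.3)² = 252.94²; (x − 120.1)² + (y − 43.5)² = 144.58²; (x + 122.3)² + (y + 50.9)² = 230.10².
Subtracting the S_06 equation from the S_07 and S_08 equations removes the quadratic terms:
244.4 x − 173.6 y = 42409.03
-240.4 x − 362.4 y = 11598.23
Solving the 2×2 system: x ≈ 102.5, y ≈ -100.0 km.
Check against S_06 (with the unrounded x, y): √((x + 2.1)²+(y − 130.3)²) = 252.93 ≈ 252.94 km. ✓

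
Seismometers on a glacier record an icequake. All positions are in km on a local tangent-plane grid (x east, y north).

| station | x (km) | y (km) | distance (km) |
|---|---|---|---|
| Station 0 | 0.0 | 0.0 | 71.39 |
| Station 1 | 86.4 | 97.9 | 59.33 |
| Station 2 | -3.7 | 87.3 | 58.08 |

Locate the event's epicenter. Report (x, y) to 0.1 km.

x ≈ 44.9 km, y ≈ 55.5 km

Circle about each station: x² + y² = 71.39²; (x − 86.4)² + (y − 97.9)² = 59.33²; (x + 3.7)² + (y − 87.3)² = 58.08².
Subtracting the Station 0 equation from the Station 1 and Station 2 equations removes the quadratic terms:
172.8 x + 195.8 y = 18625.85
-7.4 x + 174.6 y = 9358.23
Solving the 2×2 system: x ≈ 44.9, y ≈ 55.5 km.
Check against Station 0 (with the unrounded x, y): √(x²+y²) = 71.39 ≈ 71.39 km. ✓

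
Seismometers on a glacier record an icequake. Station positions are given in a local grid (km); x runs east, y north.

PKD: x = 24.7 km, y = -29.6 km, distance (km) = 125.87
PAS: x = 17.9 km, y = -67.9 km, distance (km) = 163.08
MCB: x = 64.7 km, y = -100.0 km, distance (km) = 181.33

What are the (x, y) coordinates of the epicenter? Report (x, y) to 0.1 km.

Circle about each station: (x − 24.7)² + (y + 29.6)² = 125.87²; (x − 17.9)² + (y + 67.9)² = 163.08²; (x − 64.7)² + (y + 100.0)² = 181.33².
Subtracting pairs of circle equations eliminates x²+y² and gives linear equations (the radical axes):
-13.6 x − 76.6 y = -7307.26
80.0 x − 140.8 y = -4337.47
Solving the 2×2 system: x ≈ 86.6, y ≈ 80.0 km.

x ≈ 86.6 km, y ≈ 80.0 km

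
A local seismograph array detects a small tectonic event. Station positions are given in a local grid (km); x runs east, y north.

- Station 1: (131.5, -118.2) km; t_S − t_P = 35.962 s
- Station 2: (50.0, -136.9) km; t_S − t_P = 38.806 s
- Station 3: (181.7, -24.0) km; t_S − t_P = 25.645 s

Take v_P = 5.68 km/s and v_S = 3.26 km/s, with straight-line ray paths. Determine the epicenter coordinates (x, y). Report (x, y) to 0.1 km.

Distance from S−P lag: d = Δt · v_P v_S / (v_P − v_S) = Δt · (5.68·3.26)/(5.68−3.26) ≈ 7.6516·Δt.
So d_Station 1 = 275.17, d_Station 2 = 296.93, d_Station 3 = 196.22 km.
Circle about each station: (x − 131.5)² + (y + 118.2)² = 275.17²; (x − 50.0)² + (y + 136.9)² = 296.93²; (x − 181.7)² + (y + 24.0)² = 196.22².
Subtracting pairs of circle equations eliminates x²+y² and gives linear equations (the radical axes):
-163.0 x − 37.4 y = -22470.78
100.4 x + 188.4 y = 39543.64
Solving the 2×2 system: x ≈ 102.2, y ≈ 155.4 km.

x ≈ 102.2 km, y ≈ 155.4 km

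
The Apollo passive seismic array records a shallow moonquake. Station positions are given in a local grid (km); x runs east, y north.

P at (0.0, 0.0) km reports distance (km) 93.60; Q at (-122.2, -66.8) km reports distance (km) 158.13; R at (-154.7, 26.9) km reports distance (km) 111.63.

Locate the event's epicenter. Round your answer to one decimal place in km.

Circle about each station: x² + y² = 93.60²; (x + 122.2)² + (y + 66.8)² = 158.13²; (x + 154.7)² + (y − 26.9)² = 111.63².
Subtracting the P equation from the Q and R equations removes the quadratic terms:
-244.4 x − 133.6 y = 3150.94
-309.4 x + 53.8 y = 20955.40
Solving the 2×2 system: x ≈ -54.5, y ≈ 76.1 km.
Check against P (with the unrounded x, y): √(x²+y²) = 93.60 ≈ 93.60 km. ✓

x ≈ -54.5 km, y ≈ 76.1 km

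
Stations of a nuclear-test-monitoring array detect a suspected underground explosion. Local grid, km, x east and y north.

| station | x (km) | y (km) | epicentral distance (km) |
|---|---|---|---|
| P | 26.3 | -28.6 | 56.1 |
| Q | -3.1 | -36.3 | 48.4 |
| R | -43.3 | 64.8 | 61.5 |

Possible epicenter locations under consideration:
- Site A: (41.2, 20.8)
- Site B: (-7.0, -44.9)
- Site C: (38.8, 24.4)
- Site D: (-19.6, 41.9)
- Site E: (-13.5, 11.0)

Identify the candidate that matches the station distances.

Site E

For each candidate, compare |candidate − station| to the reported distance:
Site A: residuals P 4.5, Q 23.9, R 33.8 → max 33.8 km
Site B: residuals P 19.0, Q 39.0, R 54.0 → max 54.0 km
Site C: residuals P 1.6, Q 25.4, R 30.0 → max 30.0 km
Site D: residuals P 28.0, Q 31.5, R 28.5 → max 31.5 km
Site E: residuals P 0.0, Q 0.0, R 0.0 → max 0.0 km
Only Site E has all residuals ≈ 0.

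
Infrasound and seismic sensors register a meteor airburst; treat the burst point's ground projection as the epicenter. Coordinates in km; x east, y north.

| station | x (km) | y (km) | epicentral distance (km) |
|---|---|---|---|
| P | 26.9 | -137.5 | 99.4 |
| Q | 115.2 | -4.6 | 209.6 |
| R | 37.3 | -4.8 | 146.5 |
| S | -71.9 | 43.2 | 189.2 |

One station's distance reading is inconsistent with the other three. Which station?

Solve using three stations at a time. Using P, Q, R (subtract circle equations pairwise → linear system) gives (x, y) ≈ (-67.7, -107.0).
Distances from that point to each station vs reported:
  P: calculated 99.4 vs reported 99.4 → residual 0.0 km
  Q: calculated 209.6 vs reported 209.6 → residual 0.0 km
  R: calculated 146.5 vs reported 146.5 → residual 0.0 km
  S: calculated 150.2 vs reported 189.2 → residual 39.0 km
P, Q, R are mutually consistent (residuals ≈ 0); S is off by 39.0 km.

S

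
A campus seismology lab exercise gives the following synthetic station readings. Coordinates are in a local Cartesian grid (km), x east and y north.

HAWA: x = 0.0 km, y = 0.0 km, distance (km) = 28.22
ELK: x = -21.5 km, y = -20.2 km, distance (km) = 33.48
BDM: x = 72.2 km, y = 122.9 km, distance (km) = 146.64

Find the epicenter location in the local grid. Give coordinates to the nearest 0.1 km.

Circle about each station: x² + y² = 28.22²; (x + 21.5)² + (y + 20.2)² = 33.48²; (x − 72.2)² + (y − 122.9)² = 146.64².
Subtracting pairs of circle equations eliminates x²+y² and gives linear equations (the radical axes):
-43.0 x − 40.4 y = 545.75
144.4 x + 245.8 y = -389.67
Solving the 2×2 system: x ≈ -25.0, y ≈ 13.1 km.

-25.0 km east, 13.1 km north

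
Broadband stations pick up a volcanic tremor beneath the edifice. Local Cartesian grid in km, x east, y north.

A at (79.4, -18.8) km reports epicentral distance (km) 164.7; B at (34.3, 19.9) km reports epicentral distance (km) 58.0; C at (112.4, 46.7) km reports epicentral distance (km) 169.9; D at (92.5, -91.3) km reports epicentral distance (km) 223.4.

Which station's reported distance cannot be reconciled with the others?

B

Solve using three stations at a time. Using A, C, D (subtract circle equations pairwise → linear system) gives (x, y) ≈ (-54.9, 76.6).
Distances from that point to each station vs reported:
  A: calculated 164.7 vs reported 164.7 → residual 0.0 km
  B: calculated 105.7 vs reported 58.0 → residual 47.7 km
  C: calculated 169.9 vs reported 169.9 → residual 0.0 km
  D: calculated 223.4 vs reported 223.4 → residual 0.0 km
A, C, D are mutually consistent (residuals ≈ 0); B is off by 47.7 km.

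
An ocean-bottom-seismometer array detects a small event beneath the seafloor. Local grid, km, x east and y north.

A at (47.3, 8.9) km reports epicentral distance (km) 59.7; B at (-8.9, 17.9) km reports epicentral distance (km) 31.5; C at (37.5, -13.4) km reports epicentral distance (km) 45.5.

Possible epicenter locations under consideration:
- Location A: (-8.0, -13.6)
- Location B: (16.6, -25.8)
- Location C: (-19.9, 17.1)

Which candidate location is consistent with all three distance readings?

For each candidate, compare |candidate − station| to the reported distance:
Location A: residuals A 0.0, B 0.0, C 0.0 → max 0.0 km
Location B: residuals A 13.4, B 19.1, C 21.2 → max 21.2 km
Location C: residuals A 8.0, B 20.5, C 19.5 → max 20.5 km
Only Location A has all residuals ≈ 0.

Location A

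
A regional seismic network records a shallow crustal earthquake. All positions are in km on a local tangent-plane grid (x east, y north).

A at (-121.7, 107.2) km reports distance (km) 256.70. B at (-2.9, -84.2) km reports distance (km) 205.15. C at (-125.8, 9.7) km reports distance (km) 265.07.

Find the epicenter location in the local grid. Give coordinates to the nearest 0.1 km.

Circle about each station: (x + 121.7)² + (y − 107.2)² = 256.70²; (x + 2.9)² + (y + 84.2)² = 205.15²; (x + 125.8)² + (y − 9.7)² = 265.07².
Subtracting the A equation from the B and C equations removes the quadratic terms:
237.6 x − 382.8 y = 4603.69
-8.2 x − 195.0 y = -14750.21
Solving the 2×2 system: x ≈ 132.3, y ≈ 70.1 km.

(132.3, 70.1)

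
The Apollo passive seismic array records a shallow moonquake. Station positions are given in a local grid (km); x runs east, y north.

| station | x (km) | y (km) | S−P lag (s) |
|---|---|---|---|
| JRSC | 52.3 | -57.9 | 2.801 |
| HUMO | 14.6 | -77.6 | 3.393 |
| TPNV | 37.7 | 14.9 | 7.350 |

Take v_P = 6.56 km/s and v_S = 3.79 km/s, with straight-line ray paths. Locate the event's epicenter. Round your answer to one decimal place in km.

x ≈ 28.3 km, y ≈ -50.4 km

Distance from S−P lag: d = Δt · v_P v_S / (v_P − v_S) = Δt · (6.56·3.79)/(6.56−3.79) ≈ 8.9756·Δt.
So d_JRSC = 25.14, d_HUMO = 30.45, d_TPNV = 65.97 km.
Circle about each station: (x − 52.3)² + (y + 57.9)² = 25.14²; (x − 14.6)² + (y + 77.6)² = 30.45²; (x − 37.7)² + (y − 14.9)² = 65.97².
Subtracting the JRSC equation from the HUMO and TPNV equations removes the quadratic terms:
-75.4 x − 39.4 y = -147.96
-29.2 x + 145.6 y = -8164.42
Solving the 2×2 system: x ≈ 28.3, y ≈ -50.4 km.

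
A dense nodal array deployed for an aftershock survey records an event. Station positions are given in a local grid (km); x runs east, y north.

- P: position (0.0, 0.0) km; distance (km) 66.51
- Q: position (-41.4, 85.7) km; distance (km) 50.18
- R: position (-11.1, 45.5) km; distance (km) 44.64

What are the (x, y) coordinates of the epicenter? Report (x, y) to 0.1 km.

-55.0 km east, 37.4 km north

Circle about each station: x² + y² = 66.51²; (x + 41.4)² + (y − 85.7)² = 50.18²; (x + 11.1)² + (y − 45.5)² = 44.64².
Subtracting pairs of circle equations eliminates x²+y² and gives linear equations (the radical axes):
-82.8 x + 171.4 y = 10964.00
-22.2 x + 91.0 y = 4624.31
Solving the 2×2 system: x ≈ -55.0, y ≈ 37.4 km.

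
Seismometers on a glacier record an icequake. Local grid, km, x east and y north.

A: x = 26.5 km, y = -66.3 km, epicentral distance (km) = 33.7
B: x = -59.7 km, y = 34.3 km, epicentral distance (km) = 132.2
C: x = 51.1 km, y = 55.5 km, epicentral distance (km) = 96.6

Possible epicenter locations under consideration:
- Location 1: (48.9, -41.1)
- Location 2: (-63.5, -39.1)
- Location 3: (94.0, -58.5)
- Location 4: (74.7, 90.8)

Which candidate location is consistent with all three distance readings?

For each candidate, compare |candidate − station| to the reported distance:
Location 1: residuals A 0.0, B 0.0, C 0.0 → max 0.0 km
Location 2: residuals A 60.3, B 58.7, C 52.0 → max 60.3 km
Location 3: residuals A 34.2, B 47.3, C 25.2 → max 47.3 km
Location 4: residuals A 130.6, B 13.6, C 54.1 → max 130.6 km
Only Location 1 has all residuals ≈ 0.

Location 1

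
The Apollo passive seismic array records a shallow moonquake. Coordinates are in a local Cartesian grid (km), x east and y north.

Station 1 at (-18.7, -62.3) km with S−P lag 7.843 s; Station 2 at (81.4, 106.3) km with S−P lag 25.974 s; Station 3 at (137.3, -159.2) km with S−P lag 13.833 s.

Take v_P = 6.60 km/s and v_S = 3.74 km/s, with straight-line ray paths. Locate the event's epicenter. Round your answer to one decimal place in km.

(27.9, -111.4)

Distance from S−P lag: d = Δt · v_P v_S / (v_P − v_S) = Δt · (6.60·3.74)/(6.60−3.74) ≈ 8.6308·Δt.
So d_Station 1 = 67.69, d_Station 2 = 224.18, d_Station 3 = 119.39 km.
Circle about each station: (x + 18.7)² + (y + 62.3)² = 67.69²; (x − 81.4)² + (y − 106.3)² = 224.18²; (x − 137.3)² + (y + 159.2)² = 119.39².
Subtracting the Station 1 equation from the Station 2 and Station 3 equations removes the quadratic terms:
200.2 x + 337.2 y = -31980.07
312.0 x − 193.8 y = 30292.91
Solving the 2×2 system: x ≈ 27.9, y ≈ -111.4 km.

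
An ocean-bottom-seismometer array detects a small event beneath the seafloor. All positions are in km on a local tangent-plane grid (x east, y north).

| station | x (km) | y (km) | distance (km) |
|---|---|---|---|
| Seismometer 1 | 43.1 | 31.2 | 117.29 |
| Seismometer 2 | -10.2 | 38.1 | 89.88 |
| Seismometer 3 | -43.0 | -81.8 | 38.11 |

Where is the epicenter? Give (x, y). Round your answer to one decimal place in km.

Circle about each station: (x − 43.1)² + (y − 31.2)² = 117.29²; (x + 10.2)² + (y − 38.1)² = 89.88²; (x + 43.0)² + (y + 81.8)² = 38.11².
Subtracting pairs of circle equations eliminates x²+y² and gives linear equations (the radical axes):
-106.6 x + 13.8 y = 4403.13
-172.2 x − 226.0 y = 18013.76
Solving the 2×2 system: x ≈ -47.0, y ≈ -43.9 km.

x ≈ -47.0 km, y ≈ -43.9 km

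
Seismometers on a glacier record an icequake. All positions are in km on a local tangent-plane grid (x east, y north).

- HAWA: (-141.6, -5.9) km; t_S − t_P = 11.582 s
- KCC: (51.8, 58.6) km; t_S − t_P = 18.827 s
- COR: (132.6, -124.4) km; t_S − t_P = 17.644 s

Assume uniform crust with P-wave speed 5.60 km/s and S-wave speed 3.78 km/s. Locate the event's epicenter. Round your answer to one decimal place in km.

Distance from S−P lag: d = Δt · v_P v_S / (v_P − v_S) = Δt · (5.60·3.78)/(5.60−3.78) ≈ 11.6308·Δt.
So d_HAWA = 134.71, d_KCC = 218.97, d_COR = 205.21 km.
Circle about each station: (x + 141.6)² + (y + 5.9)² = 134.71²; (x − 51.8)² + (y − 58.6)² = 218.97²; (x − 132.6)² + (y + 124.4)² = 205.21².
Subtracting the HAWA equation from the KCC and COR equations removes the quadratic terms:
386.8 x + 129.0 y = -43769.25
548.4 x − 237.0 y = -10991.61
Solving the 2×2 system: x ≈ -72.6, y ≈ -121.6 km.

(-72.6, -121.6)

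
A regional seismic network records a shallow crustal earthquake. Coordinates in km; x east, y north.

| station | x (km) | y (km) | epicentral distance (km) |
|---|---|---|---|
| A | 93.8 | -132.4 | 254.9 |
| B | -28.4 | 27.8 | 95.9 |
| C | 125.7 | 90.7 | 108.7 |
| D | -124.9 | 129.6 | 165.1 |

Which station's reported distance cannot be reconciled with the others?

Solve using three stations at a time. Using A, B, C (subtract circle equations pairwise → linear system) gives (x, y) ≈ (18.9, 111.3).
Distances from that point to each station vs reported:
  A: calculated 254.9 vs reported 254.9 → residual 0.0 km
  B: calculated 96.0 vs reported 95.9 → residual 0.1 km
  C: calculated 108.7 vs reported 108.7 → residual 0.0 km
  D: calculated 145.0 vs reported 165.1 → residual 20.1 km
A, B, C are mutually consistent (residuals ≈ 0); D is off by 20.1 km.

D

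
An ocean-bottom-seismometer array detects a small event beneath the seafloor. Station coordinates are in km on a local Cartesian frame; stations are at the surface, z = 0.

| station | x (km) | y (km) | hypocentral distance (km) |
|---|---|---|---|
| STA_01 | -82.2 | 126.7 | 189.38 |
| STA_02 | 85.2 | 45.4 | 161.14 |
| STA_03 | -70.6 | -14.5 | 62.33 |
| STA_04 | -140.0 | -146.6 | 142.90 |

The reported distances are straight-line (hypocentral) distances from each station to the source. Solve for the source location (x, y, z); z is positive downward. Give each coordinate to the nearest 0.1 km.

x ≈ -36.9 km, y ≈ -53.9 km, depth ≈ 34.6 km

Each station gives a sphere (x−x_i)² + (y−y_i)² + z² = d_i² (stations at z=0).
Subtracting the STA_01 sphere from STA_02 and STA_03: z² cancels, leaving linear equations in x and y:
334.8 x − 162.6 y = -3590.85
23.2 x − 282.4 y = 14364.64
Solving: x ≈ -36.902, y ≈ -53.898 km (keep extra digits for the depth step; rounded: -36.9, -53.9).
Then from the STA_01 sphere: z² = 189.38² − (x + 82.2)² − (y − 126.7)² with x = -36.902, y = -53.898, so z ≈ 34.601 ≈ 34.6 km.
Check against STA_04 (with the unrounded solution): distance 142.90 ≈ 142.90 km. ✓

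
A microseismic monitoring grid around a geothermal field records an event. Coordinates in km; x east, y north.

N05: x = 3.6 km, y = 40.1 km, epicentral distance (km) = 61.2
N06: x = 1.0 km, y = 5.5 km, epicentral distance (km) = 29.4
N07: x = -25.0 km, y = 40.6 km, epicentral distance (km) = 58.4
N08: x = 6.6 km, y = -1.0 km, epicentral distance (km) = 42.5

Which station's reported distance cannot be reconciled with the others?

N08

Solve using three stations at a time. Using N05, N06, N07 (subtract circle equations pairwise → linear system) gives (x, y) ≈ (-17.6, -17.3).
Distances from that point to each station vs reported:
  N05: calculated 61.2 vs reported 61.2 → residual 0.0 km
  N06: calculated 29.4 vs reported 29.4 → residual 0.0 km
  N07: calculated 58.4 vs reported 58.4 → residual 0.0 km
  N08: calculated 29.2 vs reported 42.5 → residual 13.3 km
N05, N06, N07 are mutually consistent (residuals ≈ 0); N08 is off by 13.3 km.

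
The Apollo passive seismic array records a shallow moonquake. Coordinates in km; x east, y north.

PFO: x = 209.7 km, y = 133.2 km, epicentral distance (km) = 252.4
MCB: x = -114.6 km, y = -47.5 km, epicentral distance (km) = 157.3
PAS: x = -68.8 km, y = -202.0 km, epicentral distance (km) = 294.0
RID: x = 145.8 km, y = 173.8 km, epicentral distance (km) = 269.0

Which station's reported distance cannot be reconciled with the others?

Solve using three stations at a time. Using PFO, MCB, PAS (subtract circle equations pairwise → linear system) gives (x, y) ≈ (-39.1, 90.5).
Distances from that point to each station vs reported:
  PFO: calculated 252.4 vs reported 252.4 → residual 0.0 km
  MCB: calculated 157.3 vs reported 157.3 → residual 0.0 km
  PAS: calculated 294.0 vs reported 294.0 → residual 0.0 km
  RID: calculated 202.8 vs reported 269.0 → residual 66.2 km
PFO, MCB, PAS are mutually consistent (residuals ≈ 0); RID is off by 66.2 km.

RID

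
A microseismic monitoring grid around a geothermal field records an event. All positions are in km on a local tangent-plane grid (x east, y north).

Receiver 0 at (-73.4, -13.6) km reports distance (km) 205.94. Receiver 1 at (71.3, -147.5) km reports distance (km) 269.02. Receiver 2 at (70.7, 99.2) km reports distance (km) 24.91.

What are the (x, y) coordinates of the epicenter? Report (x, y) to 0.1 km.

Circle about each station: (x + 73.4)² + (y + 13.6)² = 205.94²; (x − 71.3)² + (y + 147.5)² = 269.02²; (x − 70.7)² + (y − 99.2)² = 24.91².
Subtracting the Receiver 0 equation from the Receiver 1 and Receiver 2 equations removes the quadratic terms:
289.4 x − 267.8 y = -8693.06
288.2 x + 225.6 y = 51057.39
Solving the 2×2 system: x ≈ 82.2, y ≈ 121.3 km.

82.2 km east, 121.3 km north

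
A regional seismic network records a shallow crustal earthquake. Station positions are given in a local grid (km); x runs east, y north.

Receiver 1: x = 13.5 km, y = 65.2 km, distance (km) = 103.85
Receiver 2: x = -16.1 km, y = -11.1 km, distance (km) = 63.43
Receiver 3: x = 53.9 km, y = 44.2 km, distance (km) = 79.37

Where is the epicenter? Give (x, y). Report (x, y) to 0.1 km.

Circle about each station: (x − 13.5)² + (y − 65.2)² = 103.85²; (x + 16.1)² + (y + 11.1)² = 63.43²; (x − 53.9)² + (y − 44.2)² = 79.37².
Subtracting the Receiver 1 equation from the Receiver 2 and Receiver 3 equations removes the quadratic terms:
-59.2 x − 152.6 y = 2710.59
80.8 x − 42.0 y = 4910.79
Solving the 2×2 system: x ≈ 42.9, y ≈ -34.4 km.

x ≈ 42.9 km, y ≈ -34.4 km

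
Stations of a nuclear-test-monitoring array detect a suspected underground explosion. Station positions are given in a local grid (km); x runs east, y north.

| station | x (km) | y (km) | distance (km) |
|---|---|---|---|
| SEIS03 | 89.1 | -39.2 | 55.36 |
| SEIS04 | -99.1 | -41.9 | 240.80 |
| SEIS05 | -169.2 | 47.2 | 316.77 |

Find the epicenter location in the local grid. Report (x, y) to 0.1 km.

Circle about each station: (x − 89.1)² + (y + 39.2)² = 55.36²; (x + 99.1)² + (y + 41.9)² = 240.80²; (x + 169.2)² + (y − 47.2)² = 316.77².
Subtracting pairs of circle equations eliminates x²+y² and gives linear equations (the radical axes):
-376.4 x − 5.4 y = -52818.94
-516.6 x + 172.8 y = -75897.47
Solving the 2×2 system: x ≈ 140.6, y ≈ -18.9 km.

140.6 km east, -18.9 km north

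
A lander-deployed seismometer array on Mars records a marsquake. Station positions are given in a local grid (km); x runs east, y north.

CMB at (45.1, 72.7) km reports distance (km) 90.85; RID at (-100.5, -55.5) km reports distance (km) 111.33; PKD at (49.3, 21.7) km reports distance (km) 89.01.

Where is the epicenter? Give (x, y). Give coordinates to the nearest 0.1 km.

(-38.4, 36.9)

Circle about each station: (x − 45.1)² + (y − 72.7)² = 90.85²; (x + 100.5)² + (y + 55.5)² = 111.33²; (x − 49.3)² + (y − 21.7)² = 89.01².
Subtracting the CMB equation from the RID and PKD equations removes the quadratic terms:
-291.2 x − 256.4 y = 1720.55
8.4 x − 102.0 y = -4086.98
Solving the 2×2 system: x ≈ -38.4, y ≈ 36.9 km.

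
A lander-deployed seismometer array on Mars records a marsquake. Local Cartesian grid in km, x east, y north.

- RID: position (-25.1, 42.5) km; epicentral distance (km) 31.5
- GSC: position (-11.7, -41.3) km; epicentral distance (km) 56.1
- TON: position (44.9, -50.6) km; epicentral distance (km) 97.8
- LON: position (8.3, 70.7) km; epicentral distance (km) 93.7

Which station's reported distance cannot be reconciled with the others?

LON

Solve using three stations at a time. Using RID, GSC, TON (subtract circle equations pairwise → linear system) gives (x, y) ≈ (-30.7, 11.5).
Distances from that point to each station vs reported:
  RID: calculated 31.5 vs reported 31.5 → residual 0.0 km
  GSC: calculated 56.1 vs reported 56.1 → residual 0.0 km
  TON: calculated 97.8 vs reported 97.8 → residual 0.0 km
  LON: calculated 70.9 vs reported 93.7 → residual 22.8 km
RID, GSC, TON are mutually consistent (residuals ≈ 0); LON is off by 22.8 km.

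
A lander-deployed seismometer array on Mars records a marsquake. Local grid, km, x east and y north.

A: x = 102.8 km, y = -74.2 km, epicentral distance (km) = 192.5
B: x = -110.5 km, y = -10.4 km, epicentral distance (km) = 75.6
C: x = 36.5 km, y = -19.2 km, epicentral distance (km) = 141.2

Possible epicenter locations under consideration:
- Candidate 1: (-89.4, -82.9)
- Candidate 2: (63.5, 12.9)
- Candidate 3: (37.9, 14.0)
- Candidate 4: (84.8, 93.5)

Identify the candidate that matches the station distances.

For each candidate, compare |candidate − station| to the reported distance:
Candidate 1: residuals A 0.1, B 0.1, C 0.1 → max 0.1 km
Candidate 2: residuals A 96.9, B 100.0, C 99.3 → max 100.0 km
Candidate 3: residuals A 83.0, B 74.8, C 108.0 → max 108.0 km
Candidate 4: residuals A 23.8, B 145.6, C 18.6 → max 145.6 km
Only Candidate 1 has all residuals ≈ 0.

Candidate 1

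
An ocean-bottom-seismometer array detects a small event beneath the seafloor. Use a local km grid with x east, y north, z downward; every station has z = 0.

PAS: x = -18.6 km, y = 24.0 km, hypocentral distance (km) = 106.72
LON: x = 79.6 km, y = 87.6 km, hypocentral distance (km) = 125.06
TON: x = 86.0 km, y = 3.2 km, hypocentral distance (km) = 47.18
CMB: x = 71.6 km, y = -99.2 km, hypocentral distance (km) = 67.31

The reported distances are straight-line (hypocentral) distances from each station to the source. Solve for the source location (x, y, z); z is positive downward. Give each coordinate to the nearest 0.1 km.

Each station gives a sphere (x−x_i)² + (y−y_i)² + z² = d_i² (stations at z=0).
Subtracting the PAS sphere from LON and TON: z² cancels, leaving linear equations in x and y:
196.4 x + 127.2 y = 8837.11
209.2 x − 41.6 y = 15647.49
Solving: x ≈ 67.796, y ≈ -35.205 km (keep extra digits for the depth step; rounded: 67.8, -35.2).
Then from the PAS sphere: z² = 106.72² − (x + 18.6)² − (y − 24.0)² with x = 67.796, y = -35.205, so z ≈ 20.486 ≈ 20.5 km.

x ≈ 67.8 km, y ≈ -35.2 km, depth ≈ 20.5 km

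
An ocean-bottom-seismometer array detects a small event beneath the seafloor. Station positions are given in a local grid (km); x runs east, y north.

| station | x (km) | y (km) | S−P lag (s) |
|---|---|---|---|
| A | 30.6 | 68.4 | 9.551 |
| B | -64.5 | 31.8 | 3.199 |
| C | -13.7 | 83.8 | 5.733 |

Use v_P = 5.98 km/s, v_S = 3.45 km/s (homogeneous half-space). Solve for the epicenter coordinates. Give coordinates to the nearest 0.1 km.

Distance from S−P lag: d = Δt · v_P v_S / (v_P − v_S) = Δt · (5.98·3.45)/(5.98−3.45) ≈ 8.1545·Δt.
So d_A = 77.88, d_B = 26.09, d_C = 46.75 km.
Circle about each station: (x − 30.6)² + (y − 68.4)² = 77.88²; (x + 64.5)² + (y − 31.8)² = 26.09²; (x + 13.7)² + (y − 83.8)² = 46.75².
Subtracting the A equation from the B and C equations removes the quadratic terms:
-190.2 x − 73.2 y = 4941.18
-88.6 x + 30.8 y = 5474.94
Solving the 2×2 system: x ≈ -44.8, y ≈ 48.9 km.

(-44.8, 48.9)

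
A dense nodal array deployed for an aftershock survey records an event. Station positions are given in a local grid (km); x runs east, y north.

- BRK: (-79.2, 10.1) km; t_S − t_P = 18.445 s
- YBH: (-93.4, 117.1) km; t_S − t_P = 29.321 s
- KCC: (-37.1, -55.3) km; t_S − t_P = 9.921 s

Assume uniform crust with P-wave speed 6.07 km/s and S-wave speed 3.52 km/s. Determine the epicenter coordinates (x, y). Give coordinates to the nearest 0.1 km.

(38.3, -90.3)

Distance from S−P lag: d = Δt · v_P v_S / (v_P − v_S) = Δt · (6.07·3.52)/(6.07−3.52) ≈ 8.3790·Δt.
So d_BRK = 154.55, d_YBH = 245.68, d_KCC = 83.13 km.
Circle about each station: (x + 79.2)² + (y − 10.1)² = 154.55²; (x + 93.4)² + (y − 117.1)² = 245.68²; (x + 37.1)² + (y + 55.3)² = 83.13².
Subtracting pairs of circle equations eliminates x²+y² and gives linear equations (the radical axes):
-28.4 x + 214.0 y = -20411.64
84.2 x − 130.8 y = 15034.96
Solving the 2×2 system: x ≈ 38.3, y ≈ -90.3 km.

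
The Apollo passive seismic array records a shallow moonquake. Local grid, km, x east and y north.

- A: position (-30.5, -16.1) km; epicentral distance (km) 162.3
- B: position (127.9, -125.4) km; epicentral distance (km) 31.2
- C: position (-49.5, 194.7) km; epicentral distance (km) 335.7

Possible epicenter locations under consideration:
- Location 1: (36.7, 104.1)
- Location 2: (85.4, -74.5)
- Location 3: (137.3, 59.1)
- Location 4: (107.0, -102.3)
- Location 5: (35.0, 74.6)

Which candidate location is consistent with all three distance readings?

Location 4

For each candidate, compare |candidate − station| to the reported distance:
Location 1: residuals A 24.6, B 215.8, C 210.6 → max 215.8 km
Location 2: residuals A 32.5, B 35.1, C 34.6 → max 35.1 km
Location 3: residuals A 21.6, B 153.5, C 104.9 → max 153.5 km
Location 4: residuals A 0.0, B 0.0, C 0.0 → max 0.0 km
Location 5: residuals A 50.4, B 189.3, C 188.9 → max 189.3 km
Only Location 4 has all residuals ≈ 0.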